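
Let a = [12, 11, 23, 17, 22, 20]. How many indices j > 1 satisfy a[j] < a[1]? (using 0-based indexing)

0

The element at index 1 is 11.
Elements after it: 23, 17, 22, 20
None of them are smaller than 11.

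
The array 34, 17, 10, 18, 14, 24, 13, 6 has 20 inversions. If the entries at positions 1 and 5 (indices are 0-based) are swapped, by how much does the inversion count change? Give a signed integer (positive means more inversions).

Positions 1 and 5 hold 17 and 24; after swapping, the array is [34, 24, 10, 18, 14, 17, 13, 6].
Element-by-element contributions:
34 → 24, 10, 18, 14, 17, 13, 6 → 7
24 → 10, 18, 14, 17, 13, 6 → 6
10 → 6 → 1
18 → 14, 17, 13, 6 → 4
14 → 13, 6 → 2
17 → 13, 6 → 2
13 → 6 → 1
6 → none → 0
Sum: 7 + 6 + 1 + 4 + 2 + 2 + 1 + 0 = 23
Change: 23 − 20 = +3

+3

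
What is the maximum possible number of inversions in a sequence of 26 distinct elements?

325 inversions

The maximum occurs when the array is in strictly decreasing order: every one of the C(26, 2) pairs is inverted.
C(26, 2) = 26·25/2 = 325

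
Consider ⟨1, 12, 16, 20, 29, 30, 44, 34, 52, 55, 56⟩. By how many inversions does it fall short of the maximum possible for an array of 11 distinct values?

54 inversions short

Maximum inversions for 11 distinct elements is C(11, 2) = 11·10/2 = 55.
Current inversions — for each element, count later smaller elements:
1: 0
12: 0
16: 0
20: 0
29: 0
30: 0
44: 1
34: 0
52: 0
55: 0
56: 0
Current total: 0 + 0 + 0 + 0 + 0 + 0 + 1 + 0 + 0 + 0 + 0 = 1
Shortfall: 55 − 1 = 54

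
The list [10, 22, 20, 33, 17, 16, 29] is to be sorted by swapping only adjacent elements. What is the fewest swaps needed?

9 swaps

Minimum adjacent swaps = number of inversions (each swap of adjacent out-of-order elements removes one inversion and no swap can remove more).
Count inversions — for each element, later elements that are smaller:
10: none → 0
22: 20, 17, 16 → 3
20: 17, 16 → 2
33: 17, 16, 29 → 3
17: 16 → 1
16: none → 0
29: none → 0
Total inversions: 0 + 3 + 2 + 3 + 1 + 0 + 0 = 9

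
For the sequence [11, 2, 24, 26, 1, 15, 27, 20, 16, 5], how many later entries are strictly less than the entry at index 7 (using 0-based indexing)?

2 such elements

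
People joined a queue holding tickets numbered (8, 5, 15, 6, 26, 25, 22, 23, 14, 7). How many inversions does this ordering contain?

For each element, count later entries that are smaller:
8: 3
5: 0
15: 3
6: 0
26: 5
25: 4
22: 2
23: 2
14: 1
7: 0
Sum: 3 + 0 + 3 + 0 + 5 + 4 + 2 + 2 + 1 + 0 = 20

20 out-of-order pairs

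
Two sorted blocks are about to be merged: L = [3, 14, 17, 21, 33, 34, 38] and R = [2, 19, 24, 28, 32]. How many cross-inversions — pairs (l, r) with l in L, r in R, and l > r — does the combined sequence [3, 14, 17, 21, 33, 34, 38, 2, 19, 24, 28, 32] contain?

20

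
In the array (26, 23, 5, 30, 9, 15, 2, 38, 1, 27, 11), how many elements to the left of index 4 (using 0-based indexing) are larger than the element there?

3

The element at index 4 is 9.
Elements before it: 26, 23, 5, 30
Those larger than 9: 26, 23, 30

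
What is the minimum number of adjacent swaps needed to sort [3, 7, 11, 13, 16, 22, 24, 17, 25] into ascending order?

2 adjacent swaps

The minimum number of adjacent swaps to sort an array equals its inversion count, since every such swap removes exactly one inversion.
Count inversions — for each element, later elements that are smaller:
3: none → 0
7: none → 0
11: none → 0
13: none → 0
16: none → 0
22: 17 → 1
24: 17 → 1
17: none → 0
25: none → 0
Total inversions: 0 + 0 + 0 + 0 + 0 + 1 + 1 + 0 + 0 = 2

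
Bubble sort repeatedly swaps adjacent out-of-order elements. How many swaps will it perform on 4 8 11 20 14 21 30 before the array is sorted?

The minimum number of adjacent swaps to sort an array equals its inversion count, since every such swap removes exactly one inversion.
Count inversions — for each element, later elements that are smaller:
4: none → 0
8: none → 0
11: none → 0
20: 14 → 1
14: none → 0
21: none → 0
30: none → 0
Total inversions: 0 + 0 + 0 + 1 + 0 + 0 + 0 = 1

1 swap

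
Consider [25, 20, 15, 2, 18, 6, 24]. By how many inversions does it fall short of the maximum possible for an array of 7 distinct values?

8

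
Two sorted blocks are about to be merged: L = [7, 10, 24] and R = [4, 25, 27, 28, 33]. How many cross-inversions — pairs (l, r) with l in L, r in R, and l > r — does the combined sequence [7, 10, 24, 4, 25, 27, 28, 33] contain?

Count, for every r in R, how many entries of L exceed r:
r = 4: 7, 10, 24 → 3
r = 25: none → 0
r = 27: none → 0
r = 28: none → 0
r = 33: none → 0
Cross-inversions: 3 + 0 + 0 + 0 + 0 = 3

Cross-inversions: 3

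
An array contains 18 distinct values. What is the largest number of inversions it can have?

153 inversions

The maximum occurs when the array is in strictly decreasing order: every one of the C(18, 2) pairs is inverted.
C(18, 2) = 18·17/2 = 153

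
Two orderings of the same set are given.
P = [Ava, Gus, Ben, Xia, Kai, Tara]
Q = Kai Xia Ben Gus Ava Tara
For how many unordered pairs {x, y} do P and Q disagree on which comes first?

Assign each item its position (1..6) in the first ordering, then rewrite the second ordering as that position sequence:
positions: Ava→1, Gus→2, Ben→3, Xia→4, Kai→5, Tara→6
second ordering as positions: [5, 4, 3, 2, 1, 6]
Discordant pairs = inversions in this position sequence.
5: 4, 3, 2, 1 → 4
4: 3, 2, 1 → 3
3: 2, 1 → 2
2: 1 → 1
1: 0
6: 0
Total: 4 + 3 + 2 + 1 + 0 + 0 = 10

Disagreeing pairs: 10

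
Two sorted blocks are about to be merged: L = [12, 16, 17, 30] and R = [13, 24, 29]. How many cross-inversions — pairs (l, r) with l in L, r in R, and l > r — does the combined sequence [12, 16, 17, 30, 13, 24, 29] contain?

5

For each element r of the right run, count left-run elements greater than r:
r = 13: 16, 17, 30 → 3
r = 24: 30 → 1
r = 29: 30 → 1
Cross-inversions: 3 + 1 + 1 = 5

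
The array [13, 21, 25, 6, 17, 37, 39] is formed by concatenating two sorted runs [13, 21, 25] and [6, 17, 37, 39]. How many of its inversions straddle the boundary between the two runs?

5 split inversions

For each element r of the right run, count left-run elements greater than r:
r = 6: 13, 21, 25 → 3
r = 17: 21, 25 → 2
r = 37: none → 0
r = 39: none → 0
Cross-inversions: 3 + 2 + 0 + 0 = 5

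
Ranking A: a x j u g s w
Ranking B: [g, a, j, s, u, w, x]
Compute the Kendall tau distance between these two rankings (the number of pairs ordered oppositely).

9

Assign each item its position (1..7) in the first ordering, then rewrite the second ordering as that position sequence:
positions: a→1, x→2, j→3, u→4, g→5, s→6, w→7
second ordering as positions: [5, 1, 3, 6, 4, 7, 2]
Discordant pairs = inversions in this position sequence.
5: 1, 3, 4, 2 → 4
1: 0
3: 2 → 1
6: 4, 2 → 2
4: 2 → 1
7: 2 → 1
2: 0
Total: 4 + 0 + 1 + 2 + 1 + 1 + 0 = 9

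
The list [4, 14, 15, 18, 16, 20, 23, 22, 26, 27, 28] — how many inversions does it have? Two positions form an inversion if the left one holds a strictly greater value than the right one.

2

Sweep left to right; for each value list the smaller values that follow it:
4: 0
14: 0
15: 0
18: 1
16: 0
20: 0
23: 1
22: 0
26: 0
27: 0
28: 0
Sum: 0 + 0 + 0 + 1 + 0 + 0 + 1 + 0 + 0 + 0 + 0 = 2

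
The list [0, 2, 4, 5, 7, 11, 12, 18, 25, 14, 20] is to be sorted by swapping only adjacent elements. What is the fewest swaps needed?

3

Minimum adjacent swaps = number of inversions (each swap of adjacent out-of-order elements removes one inversion and no swap can remove more).
Count inversions — for each element, later elements that are smaller:
0: none → 0
2: none → 0
4: none → 0
5: none → 0
7: none → 0
11: none → 0
12: none → 0
18: 14 → 1
25: 14, 20 → 2
14: none → 0
20: none → 0
Total inversions: 0 + 0 + 0 + 0 + 0 + 0 + 0 + 1 + 2 + 0 + 0 = 3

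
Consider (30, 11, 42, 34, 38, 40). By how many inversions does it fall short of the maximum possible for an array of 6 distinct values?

Maximum inversions for 6 distinct elements is C(6, 2) = 6·5/2 = 15.
Current inversions — for each element, count later smaller elements:
30: 1
11: 0
42: 3
34: 0
38: 0
40: 0
Current total: 1 + 0 + 3 + 0 + 0 + 0 = 4
Shortfall: 15 − 4 = 11

11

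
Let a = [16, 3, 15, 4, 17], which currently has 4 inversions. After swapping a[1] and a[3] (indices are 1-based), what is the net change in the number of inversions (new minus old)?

-1

Positions 1 and 3 hold 16 and 15; after swapping, the array is [15, 3, 16, 4, 17].
Count, for each position, how many later elements it exceeds:
15 → 3, 4 → 2
3 → none → 0
16 → 4 → 1
4 → none → 0
17 → none → 0
Sum: 2 + 0 + 1 + 0 + 0 = 3
Change: 3 − 4 = -1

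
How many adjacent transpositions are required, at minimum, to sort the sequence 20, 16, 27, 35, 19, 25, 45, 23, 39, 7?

20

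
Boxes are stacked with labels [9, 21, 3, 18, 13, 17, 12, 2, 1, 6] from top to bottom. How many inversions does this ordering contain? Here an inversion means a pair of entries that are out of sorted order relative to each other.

Inversions: 32

Sweep left to right; for each value list the smaller values that follow it:
9: 4
21: 8
3: 2
18: 6
13: 4
17: 4
12: 3
2: 1
1: 0
6: 0
Sum: 4 + 8 + 2 + 6 + 4 + 4 + 3 + 1 + 0 + 0 = 32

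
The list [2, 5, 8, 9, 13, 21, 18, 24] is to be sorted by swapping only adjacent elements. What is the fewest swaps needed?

1

Each adjacent swap fixes exactly one inversion, so the minimum swap count equals the number of inversions.
Count inversions — for each element, later elements that are smaller:
2: none → 0
5: none → 0
8: none → 0
9: none → 0
13: none → 0
21: 18 → 1
18: none → 0
24: none → 0
Total inversions: 0 + 0 + 0 + 0 + 0 + 1 + 0 + 0 = 1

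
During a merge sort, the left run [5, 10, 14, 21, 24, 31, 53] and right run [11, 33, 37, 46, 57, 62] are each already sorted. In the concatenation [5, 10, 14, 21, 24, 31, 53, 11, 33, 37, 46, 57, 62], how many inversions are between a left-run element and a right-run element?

8

Take each right-half value and tally the left-half values above it:
r = 11: 14, 21, 24, 31, 53 → 5
r = 33: 53 → 1
r = 37: 53 → 1
r = 46: 53 → 1
r = 57: none → 0
r = 62: none → 0
Cross-inversions: 5 + 1 + 1 + 1 + 0 + 0 = 8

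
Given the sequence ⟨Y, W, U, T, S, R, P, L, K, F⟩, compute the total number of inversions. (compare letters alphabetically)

45

Element-by-element contributions:
Y: 9
W: 8
U: 7
T: 6
S: 5
R: 4
P: 3
L: 2
K: 1
F: 0
Sum: 9 + 8 + 7 + 6 + 5 + 4 + 3 + 2 + 1 + 0 = 45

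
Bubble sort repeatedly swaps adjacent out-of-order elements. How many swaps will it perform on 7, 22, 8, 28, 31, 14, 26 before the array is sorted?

6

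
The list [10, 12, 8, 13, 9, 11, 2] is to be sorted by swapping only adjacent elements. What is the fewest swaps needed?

The minimum number of adjacent swaps to sort an array equals its inversion count, since every such swap removes exactly one inversion.
Count inversions — for each element, later elements that are smaller:
10: 8, 9, 2 → 3
12: 8, 9, 11, 2 → 4
8: 2 → 1
13: 9, 11, 2 → 3
9: 2 → 1
11: 2 → 1
2: none → 0
Total inversions: 3 + 4 + 1 + 3 + 1 + 1 + 0 = 13

13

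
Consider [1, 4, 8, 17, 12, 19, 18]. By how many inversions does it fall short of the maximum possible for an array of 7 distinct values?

19 inversions short

Maximum inversions for 7 distinct elements is C(7, 2) = 7·6/2 = 21.
Current inversions — for each element, count later smaller elements:
1: 0
4: 0
8: 0
17: 1
12: 0
19: 1
18: 0
Current total: 0 + 0 + 0 + 1 + 0 + 1 + 0 = 2
Shortfall: 21 − 2 = 19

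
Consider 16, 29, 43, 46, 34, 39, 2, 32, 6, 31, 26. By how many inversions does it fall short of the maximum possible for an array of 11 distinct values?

22

Maximum inversions for 11 distinct elements is C(11, 2) = 11·10/2 = 55.
Current inversions — for each element, count later smaller elements:
16: 2
29: 3
43: 7
46: 7
34: 5
39: 5
2: 0
32: 3
6: 0
31: 1
26: 0
Current total: 2 + 3 + 7 + 7 + 5 + 5 + 0 + 3 + 0 + 1 + 0 = 33
Shortfall: 55 − 33 = 22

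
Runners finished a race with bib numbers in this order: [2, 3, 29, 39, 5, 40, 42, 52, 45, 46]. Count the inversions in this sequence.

Out-of-order pairs: 4

Sweep left to right; for each value list the smaller values that follow it:
2 → none → 0
3 → none → 0
29 → 5 → 1
39 → 5 → 1
5 → none → 0
40 → none → 0
42 → none → 0
52 → 45, 46 → 2
45 → none → 0
46 → none → 0
Sum: 0 + 0 + 1 + 1 + 0 + 0 + 0 + 2 + 0 + 0 = 4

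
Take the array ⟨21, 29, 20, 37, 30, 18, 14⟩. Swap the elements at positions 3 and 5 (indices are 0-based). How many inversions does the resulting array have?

11

Positions 3 and 5 hold 37 and 18; after swapping, the array is [21, 29, 20, 18, 30, 37, 14].
Sweep left to right; for each value list the smaller values that follow it:
21 → 20, 18, 14 → 3
29 → 20, 18, 14 → 3
20 → 18, 14 → 2
18 → 14 → 1
30 → 14 → 1
37 → 14 → 1
14 → none → 0
Sum: 3 + 3 + 2 + 1 + 1 + 1 + 0 = 11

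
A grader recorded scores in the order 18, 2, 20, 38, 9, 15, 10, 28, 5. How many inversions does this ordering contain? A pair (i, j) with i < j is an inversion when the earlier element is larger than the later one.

For each element, count later entries that are smaller:
18: 5
2: 0
20: 4
38: 5
9: 1
15: 2
10: 1
28: 1
5: 0
Sum: 5 + 0 + 4 + 5 + 1 + 2 + 1 + 1 + 0 = 19

19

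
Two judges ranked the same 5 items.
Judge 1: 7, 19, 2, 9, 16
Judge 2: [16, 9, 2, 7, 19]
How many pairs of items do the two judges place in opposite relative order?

9

Assign each item its position (1..5) in the first ordering, then rewrite the second ordering as that position sequence:
positions: 7→1, 19→2, 2→3, 9→4, 16→5
second ordering as positions: [5, 4, 3, 1, 2]
Discordant pairs = inversions in this position sequence.
5: 4, 3, 1, 2 → 4
4: 3, 1, 2 → 3
3: 1, 2 → 2
1: 0
2: 0
Total: 4 + 3 + 2 + 0 + 0 = 9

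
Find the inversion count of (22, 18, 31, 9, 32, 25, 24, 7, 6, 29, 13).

Count, for each position, how many later elements it exceeds:
22 → 18, 9, 7, 6, 13 → 5
18 → 9, 7, 6, 13 → 4
31 → 9, 25, 24, 7, 6, 29, 13 → 7
9 → 7, 6 → 2
32 → 25, 24, 7, 6, 29, 13 → 6
25 → 24, 7, 6, 13 → 4
24 → 7, 6, 13 → 3
7 → 6 → 1
6 → none → 0
29 → 13 → 1
13 → none → 0
Sum: 5 + 4 + 7 + 2 + 6 + 4 + 3 + 1 + 0 + 1 + 0 = 33

33 inversions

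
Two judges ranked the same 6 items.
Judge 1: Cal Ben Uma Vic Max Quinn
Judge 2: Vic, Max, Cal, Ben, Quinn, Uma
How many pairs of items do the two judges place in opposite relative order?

7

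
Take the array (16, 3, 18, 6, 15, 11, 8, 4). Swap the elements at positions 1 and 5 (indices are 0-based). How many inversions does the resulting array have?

Positions 1 and 5 hold 3 and 11; after swapping, the array is [16, 11, 18, 6, 15, 3, 8, 4].
For each element, count later entries that are smaller:
16 → 11, 6, 15, 3, 8, 4 → 6
11 → 6, 3, 8, 4 → 4
18 → 6, 15, 3, 8, 4 → 5
6 → 3, 4 → 2
15 → 3, 8, 4 → 3
3 → none → 0
8 → 4 → 1
4 → none → 0
Sum: 6 + 4 + 5 + 2 + 3 + 0 + 1 + 0 = 21

21 inversions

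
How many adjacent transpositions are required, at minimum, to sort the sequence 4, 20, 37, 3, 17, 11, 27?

9

Each adjacent swap fixes exactly one inversion, so the minimum swap count equals the number of inversions.
Count inversions — for each element, later elements that are smaller:
4: 3 → 1
20: 3, 17, 11 → 3
37: 3, 17, 11, 27 → 4
3: none → 0
17: 11 → 1
11: none → 0
27: none → 0
Total inversions: 1 + 3 + 4 + 0 + 1 + 0 + 0 = 9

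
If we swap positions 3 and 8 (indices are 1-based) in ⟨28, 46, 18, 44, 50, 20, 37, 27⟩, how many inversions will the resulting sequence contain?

18 inversions

Positions 3 and 8 hold 18 and 27; after swapping, the array is [28, 46, 27, 44, 50, 20, 37, 18].
Sweep left to right; for each value list the smaller values that follow it:
28 → 27, 20, 18 → 3
46 → 27, 44, 20, 37, 18 → 5
27 → 20, 18 → 2
44 → 20, 37, 18 → 3
50 → 20, 37, 18 → 3
20 → 18 → 1
37 → 18 → 1
18 → none → 0
Sum: 3 + 5 + 2 + 3 + 3 + 1 + 1 + 0 = 18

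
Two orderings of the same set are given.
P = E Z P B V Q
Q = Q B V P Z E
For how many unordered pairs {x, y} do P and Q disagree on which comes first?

Assign each item its position (1..6) in the first ordering, then rewrite the second ordering as that position sequence:
positions: E→1, Z→2, P→3, B→4, V→5, Q→6
second ordering as positions: [6, 4, 5, 3, 2, 1]
Discordant pairs = inversions in this position sequence.
6: 4, 5, 3, 2, 1 → 5
4: 3, 2, 1 → 3
5: 3, 2, 1 → 3
3: 2, 1 → 2
2: 1 → 1
1: 0
Total: 5 + 3 + 3 + 2 + 1 + 0 = 14

14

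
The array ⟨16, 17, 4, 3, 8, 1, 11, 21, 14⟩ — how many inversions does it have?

There are 17 inversions.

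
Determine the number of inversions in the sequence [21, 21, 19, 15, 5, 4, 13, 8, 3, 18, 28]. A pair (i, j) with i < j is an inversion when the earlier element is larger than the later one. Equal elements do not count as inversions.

34 out-of-order pairs

Sweep left to right; for each value list the smaller values that follow it:
21: 8
21: 8
19: 7
15: 5
5: 2
4: 1
13: 2
8: 1
3: 0
18: 0
28: 0
Sum: 8 + 8 + 7 + 5 + 2 + 1 + 2 + 1 + 0 + 0 + 0 = 34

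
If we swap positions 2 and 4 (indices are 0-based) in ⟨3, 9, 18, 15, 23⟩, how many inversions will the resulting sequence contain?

2

Positions 2 and 4 hold 18 and 23; after swapping, the array is [3, 9, 23, 15, 18].
Count, for each position, how many later elements it exceeds:
3: 0
9: 0
23: 2
15: 0
18: 0
Sum: 0 + 0 + 2 + 0 + 0 = 2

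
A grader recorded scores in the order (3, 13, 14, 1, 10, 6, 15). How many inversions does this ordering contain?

8

Sweep left to right; for each value list the smaller values that follow it:
3: 1
13: 3
14: 3
1: 0
10: 1
6: 0
15: 0
Sum: 1 + 3 + 3 + 0 + 1 + 0 + 0 = 8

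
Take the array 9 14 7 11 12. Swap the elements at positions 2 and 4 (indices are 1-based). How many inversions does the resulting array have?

Positions 2 and 4 hold 14 and 11; after swapping, the array is [9, 11, 7, 14, 12].
For each element, count later entries that are smaller:
9 → 7 → 1
11 → 7 → 1
7 → none → 0
14 → 12 → 1
12 → none → 0
Sum: 1 + 1 + 0 + 1 + 0 = 3

Inversions: 3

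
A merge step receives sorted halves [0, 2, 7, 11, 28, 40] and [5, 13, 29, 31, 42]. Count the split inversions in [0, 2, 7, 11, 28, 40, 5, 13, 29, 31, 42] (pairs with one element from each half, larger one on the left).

8

For each element r of the right run, count left-run elements greater than r:
r = 5: 7, 11, 28, 40 → 4
r = 13: 28, 40 → 2
r = 29: 40 → 1
r = 31: 40 → 1
r = 42: none → 0
Cross-inversions: 4 + 2 + 1 + 1 + 0 = 8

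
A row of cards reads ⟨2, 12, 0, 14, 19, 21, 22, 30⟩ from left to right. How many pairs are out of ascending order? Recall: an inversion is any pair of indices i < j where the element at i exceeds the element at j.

Sweep left to right; for each value list the smaller values that follow it:
2: 1
12: 1
0: 0
14: 0
19: 0
21: 0
22: 0
30: 0
Sum: 1 + 1 + 0 + 0 + 0 + 0 + 0 + 0 = 2

2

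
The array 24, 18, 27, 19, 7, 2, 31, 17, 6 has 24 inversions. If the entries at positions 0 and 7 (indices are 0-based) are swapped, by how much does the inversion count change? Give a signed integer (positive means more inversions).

Positions 0 and 7 hold 24 and 17; after swapping, the array is [17, 18, 27, 19, 7, 2, 31, 24, 6].
Sweep left to right; for each value list the smaller values that follow it:
17: 3
18: 3
27: 5
19: 3
7: 2
2: 0
31: 2
24: 1
6: 0
Sum: 3 + 3 + 5 + 3 + 2 + 0 + 2 + 1 + 0 = 19
Change: 19 − 24 = -5

-5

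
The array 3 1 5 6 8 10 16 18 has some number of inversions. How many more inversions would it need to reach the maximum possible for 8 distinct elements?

Maximum inversions for 8 distinct elements is C(8, 2) = 8·7/2 = 28.
Current inversions — for each element, count later smaller elements:
3: 1
1: 0
5: 0
6: 0
8: 0
10: 0
16: 0
18: 0
Current total: 1 + 0 + 0 + 0 + 0 + 0 + 0 + 0 = 1
Shortfall: 28 − 1 = 27

27 inversions short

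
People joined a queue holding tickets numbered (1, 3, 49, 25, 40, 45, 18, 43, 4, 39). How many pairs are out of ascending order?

19

Sweep left to right; for each value list the smaller values that follow it:
1: 0
3: 0
49: 7
25: 2
40: 3
45: 4
18: 1
43: 2
4: 0
39: 0
Sum: 0 + 0 + 7 + 2 + 3 + 4 + 1 + 2 + 0 + 0 = 19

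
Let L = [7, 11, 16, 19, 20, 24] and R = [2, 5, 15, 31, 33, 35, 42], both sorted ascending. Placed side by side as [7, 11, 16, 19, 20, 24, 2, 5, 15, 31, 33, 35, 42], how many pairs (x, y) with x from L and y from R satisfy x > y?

16

Take each right-half value and tally the left-half values above it:
r = 2: 7, 11, 16, 19, 20, 24 → 6
r = 5: 7, 11, 16, 19, 20, 24 → 6
r = 15: 16, 19, 20, 24 → 4
r = 31: none → 0
r = 33: none → 0
r = 35: none → 0
r = 42: none → 0
Cross-inversions: 6 + 6 + 4 + 0 + 0 + 0 + 0 = 16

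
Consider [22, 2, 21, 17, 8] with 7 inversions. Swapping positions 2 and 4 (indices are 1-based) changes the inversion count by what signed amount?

Positions 2 and 4 hold 2 and 17; after swapping, the array is [22, 17, 21, 2, 8].
For each element, count later entries that are smaller:
22: 4
17: 2
21: 2
2: 0
8: 0
Sum: 4 + 2 + 2 + 0 + 0 = 8
Change: 8 − 7 = +1

+1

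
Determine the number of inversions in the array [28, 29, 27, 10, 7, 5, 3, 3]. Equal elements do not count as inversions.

26

Sweep left to right; for each value list the smaller values that follow it:
28: 6
29: 6
27: 5
10: 4
7: 3
5: 2
3: 0
3: 0
Sum: 6 + 6 + 5 + 4 + 3 + 2 + 0 + 0 = 26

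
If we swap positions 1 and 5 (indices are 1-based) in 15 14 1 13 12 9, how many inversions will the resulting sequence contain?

Positions 1 and 5 hold 15 and 12; after swapping, the array is [12, 14, 1, 13, 15, 9].
Sweep left to right; for each value list the smaller values that follow it:
12 → 1, 9 → 2
14 → 1, 13, 9 → 3
1 → none → 0
13 → 9 → 1
15 → 9 → 1
9 → none → 0
Sum: 2 + 3 + 0 + 1 + 1 + 0 = 7

7 inversions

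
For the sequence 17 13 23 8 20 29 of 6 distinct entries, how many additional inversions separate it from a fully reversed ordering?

10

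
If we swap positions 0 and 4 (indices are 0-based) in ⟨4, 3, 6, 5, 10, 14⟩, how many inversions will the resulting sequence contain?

7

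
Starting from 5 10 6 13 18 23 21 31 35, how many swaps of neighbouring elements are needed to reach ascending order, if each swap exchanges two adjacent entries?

Minimum adjacent swaps = number of inversions (each swap of adjacent out-of-order elements removes one inversion and no swap can remove more).
Count inversions — for each element, later elements that are smaller:
5: none → 0
10: 6 → 1
6: none → 0
13: none → 0
18: none → 0
23: 21 → 1
21: none → 0
31: none → 0
35: none → 0
Total inversions: 0 + 1 + 0 + 0 + 0 + 1 + 0 + 0 + 0 = 2

2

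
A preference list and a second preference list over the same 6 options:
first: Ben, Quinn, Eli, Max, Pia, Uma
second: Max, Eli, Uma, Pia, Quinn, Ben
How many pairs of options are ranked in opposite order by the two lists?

Assign each item its position (1..6) in the first ordering, then rewrite the second ordering as that position sequence:
positions: Ben→1, Quinn→2, Eli→3, Max→4, Pia→5, Uma→6
second ordering as positions: [4, 3, 6, 5, 2, 1]
Discordant pairs = inversions in this position sequence.
4: 3, 2, 1 → 3
3: 2, 1 → 2
6: 5, 2, 1 → 3
5: 2, 1 → 2
2: 1 → 1
1: 0
Total: 3 + 2 + 3 + 2 + 1 + 0 = 11

11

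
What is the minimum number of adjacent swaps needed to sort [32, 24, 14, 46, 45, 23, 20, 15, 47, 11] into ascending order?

Minimum adjacent swaps = number of inversions (each swap of adjacent out-of-order elements removes one inversion and no swap can remove more).
Count inversions — for each element, later elements that are smaller:
32: 24, 14, 23, 20, 15, 11 → 6
24: 14, 23, 20, 15, 11 → 5
14: 11 → 1
46: 45, 23, 20, 15, 11 → 5
45: 23, 20, 15, 11 → 4
23: 20, 15, 11 → 3
20: 15, 11 → 2
15: 11 → 1
47: 11 → 1
11: none → 0
Total inversions: 6 + 5 + 1 + 5 + 4 + 3 + 2 + 1 + 1 + 0 = 28

28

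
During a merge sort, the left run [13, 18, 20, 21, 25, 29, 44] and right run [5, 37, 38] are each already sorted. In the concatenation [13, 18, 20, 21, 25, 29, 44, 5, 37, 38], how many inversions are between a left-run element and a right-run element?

For each element r of the right run, count left-run elements greater than r:
r = 5: 13, 18, 20, 21, 25, 29, 44 → 7
r = 37: 44 → 1
r = 38: 44 → 1
Cross-inversions: 7 + 1 + 1 = 9

9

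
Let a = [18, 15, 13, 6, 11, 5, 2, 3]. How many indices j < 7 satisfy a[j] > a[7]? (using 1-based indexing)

6

The element at index 7 is 2.
Elements before it: 18, 15, 13, 6, 11, 5
Those larger than 2: 18, 15, 13, 6, 11, 5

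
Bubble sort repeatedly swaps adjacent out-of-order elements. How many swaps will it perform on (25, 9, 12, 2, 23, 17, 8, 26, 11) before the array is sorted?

The minimum number of adjacent swaps to sort an array equals its inversion count, since every such swap removes exactly one inversion.
Count inversions — for each element, later elements that are smaller:
25: 9, 12, 2, 23, 17, 8, 11 → 7
9: 2, 8 → 2
12: 2, 8, 11 → 3
2: none → 0
23: 17, 8, 11 → 3
17: 8, 11 → 2
8: none → 0
26: 11 → 1
11: none → 0
Total inversions: 7 + 2 + 3 + 0 + 3 + 2 + 0 + 1 + 0 = 18

18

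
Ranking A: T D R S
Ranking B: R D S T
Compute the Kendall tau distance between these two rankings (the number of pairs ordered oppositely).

Assign each item its position (1..4) in the first ordering, then rewrite the second ordering as that position sequence:
positions: T→1, D→2, R→3, S→4
second ordering as positions: [3, 2, 4, 1]
Discordant pairs = inversions in this position sequence.
3: 2, 1 → 2
2: 1 → 1
4: 1 → 1
1: 0
Total: 2 + 1 + 1 + 0 = 4

4 discordant pairs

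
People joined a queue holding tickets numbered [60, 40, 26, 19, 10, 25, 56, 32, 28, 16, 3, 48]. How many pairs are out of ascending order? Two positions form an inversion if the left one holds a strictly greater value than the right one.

For each element, count later entries that are smaller:
60: 11
40: 8
26: 5
19: 3
10: 1
25: 2
56: 5
32: 3
28: 2
16: 1
3: 0
48: 0
Sum: 11 + 8 + 5 + 3 + 1 + 2 + 5 + 3 + 2 + 1 + 0 + 0 = 41

Out-of-order pairs: 41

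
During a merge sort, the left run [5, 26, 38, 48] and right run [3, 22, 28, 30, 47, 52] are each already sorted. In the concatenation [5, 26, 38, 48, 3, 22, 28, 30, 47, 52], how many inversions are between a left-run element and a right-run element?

12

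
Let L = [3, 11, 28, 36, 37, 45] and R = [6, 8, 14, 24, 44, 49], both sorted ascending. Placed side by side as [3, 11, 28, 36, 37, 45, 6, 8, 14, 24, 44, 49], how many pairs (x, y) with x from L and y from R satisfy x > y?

19

For each element r of the right run, count left-run elements greater than r:
r = 6: 11, 28, 36, 37, 45 → 5
r = 8: 11, 28, 36, 37, 45 → 5
r = 14: 28, 36, 37, 45 → 4
r = 24: 28, 36, 37, 45 → 4
r = 44: 45 → 1
r = 49: none → 0
Cross-inversions: 5 + 5 + 4 + 4 + 1 + 0 = 19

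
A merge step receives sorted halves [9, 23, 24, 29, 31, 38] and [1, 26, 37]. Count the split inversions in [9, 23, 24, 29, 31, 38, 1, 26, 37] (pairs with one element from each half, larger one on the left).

For each element r of the right run, count left-run elements greater than r:
r = 1: 9, 23, 24, 29, 31, 38 → 6
r = 26: 29, 31, 38 → 3
r = 37: 38 → 1
Cross-inversions: 6 + 3 + 1 = 10

There are 10 cross-inversions.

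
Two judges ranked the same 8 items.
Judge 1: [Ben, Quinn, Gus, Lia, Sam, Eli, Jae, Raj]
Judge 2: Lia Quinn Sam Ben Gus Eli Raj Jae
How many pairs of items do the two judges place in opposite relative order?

Assign each item its position (1..8) in the first ordering, then rewrite the second ordering as that position sequence:
positions: Ben→1, Quinn→2, Gus→3, Lia→4, Sam→5, Eli→6, Jae→7, Raj→8
second ordering as positions: [4, 2, 5, 1, 3, 6, 8, 7]
Discordant pairs = inversions in this position sequence.
4: 2, 1, 3 → 3
2: 1 → 1
5: 1, 3 → 2
1: 0
3: 0
6: 0
8: 7 → 1
7: 0
Total: 3 + 1 + 2 + 0 + 0 + 0 + 1 + 0 = 7

7 discordant pairs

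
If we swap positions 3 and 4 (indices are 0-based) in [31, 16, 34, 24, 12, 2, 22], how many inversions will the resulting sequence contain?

Positions 3 and 4 hold 24 and 12; after swapping, the array is [31, 16, 34, 12, 24, 2, 22].
Count, for each position, how many later elements it exceeds:
31: 5
16: 2
34: 4
12: 1
24: 2
2: 0
22: 0
Sum: 5 + 2 + 4 + 1 + 2 + 0 + 0 = 14

Inversions: 14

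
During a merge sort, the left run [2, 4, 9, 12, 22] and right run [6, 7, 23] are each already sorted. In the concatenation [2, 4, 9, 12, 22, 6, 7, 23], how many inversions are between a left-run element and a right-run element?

For each element r of the right run, count left-run elements greater than r:
r = 6: 9, 12, 22 → 3
r = 7: 9, 12, 22 → 3
r = 23: none → 0
Cross-inversions: 3 + 3 + 0 = 6

Split inversions: 6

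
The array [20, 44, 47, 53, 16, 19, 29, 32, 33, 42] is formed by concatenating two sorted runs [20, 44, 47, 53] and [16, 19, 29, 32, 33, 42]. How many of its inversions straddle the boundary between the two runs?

20 cross-inversions

Take each right-half value and tally the left-half values above it:
r = 16: 20, 44, 47, 53 → 4
r = 19: 20, 44, 47, 53 → 4
r = 29: 44, 47, 53 → 3
r = 32: 44, 47, 53 → 3
r = 33: 44, 47, 53 → 3
r = 42: 44, 47, 53 → 3
Cross-inversions: 4 + 4 + 3 + 3 + 3 + 3 = 20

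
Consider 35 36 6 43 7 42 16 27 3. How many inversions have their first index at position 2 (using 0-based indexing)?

The element at index 2 is 6.
Elements after it: 43, 7, 42, 16, 27, 3
Those smaller than 6: 3

1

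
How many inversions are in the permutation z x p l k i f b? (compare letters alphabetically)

28 out-of-order pairs

For each element, count later entries that are smaller:
z: 7
x: 6
p: 5
l: 4
k: 3
i: 2
f: 1
b: 0
Sum: 7 + 6 + 5 + 4 + 3 + 2 + 1 + 0 = 28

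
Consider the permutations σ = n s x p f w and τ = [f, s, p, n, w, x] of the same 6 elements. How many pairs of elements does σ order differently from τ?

8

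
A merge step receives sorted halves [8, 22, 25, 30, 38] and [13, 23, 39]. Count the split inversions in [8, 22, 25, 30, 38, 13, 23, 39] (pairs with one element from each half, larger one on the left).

7

For each element r of the right run, count left-run elements greater than r:
r = 13: 22, 25, 30, 38 → 4
r = 23: 25, 30, 38 → 3
r = 39: none → 0
Cross-inversions: 4 + 3 + 0 = 7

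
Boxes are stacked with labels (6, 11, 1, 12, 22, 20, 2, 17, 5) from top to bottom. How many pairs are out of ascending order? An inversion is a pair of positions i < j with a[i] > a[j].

16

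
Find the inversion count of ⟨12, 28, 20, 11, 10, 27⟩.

Listing every pair i<j with a[i]>a[j] (using 1-based positions):
(1,4): 12 > 11
(1,5): 12 > 10
(2,3): 28 > 20
(2,4): 28 > 11
(2,5): 28 > 10
(2,6): 28 > 27
(3,4): 20 > 11
(3,5): 20 > 10
(4,5): 11 > 10
That's 9 pairs.

9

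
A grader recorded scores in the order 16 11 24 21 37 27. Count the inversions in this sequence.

3

Out-of-order index pairs (1-indexed):
(1,2): 16 > 11
(3,4): 24 > 21
(5,6): 37 > 27
That's 3 pairs.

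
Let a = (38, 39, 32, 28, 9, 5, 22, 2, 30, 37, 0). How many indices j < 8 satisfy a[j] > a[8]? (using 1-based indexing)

The element at index 8 is 2.
Elements before it: 38, 39, 32, 28, 9, 5, 22
Those larger than 2: 38, 39, 32, 28, 9, 5, 22

7 such elements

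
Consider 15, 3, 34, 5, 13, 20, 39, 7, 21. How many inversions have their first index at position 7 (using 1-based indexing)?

2

The element at index 7 is 39.
Elements after it: 7, 21
Those smaller than 39: 7, 21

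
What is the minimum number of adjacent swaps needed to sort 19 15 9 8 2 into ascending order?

10 adjacent swaps

The minimum number of adjacent swaps to sort an array equals its inversion count, since every such swap removes exactly one inversion.
Count inversions — for each element, later elements that are smaller:
19: 15, 9, 8, 2 → 4
15: 9, 8, 2 → 3
9: 8, 2 → 2
8: 2 → 1
2: none → 0
Total inversions: 4 + 3 + 2 + 1 + 0 = 10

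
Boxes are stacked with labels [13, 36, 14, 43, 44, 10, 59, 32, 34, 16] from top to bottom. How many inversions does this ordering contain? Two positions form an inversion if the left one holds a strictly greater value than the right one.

20

Count, for each position, how many later elements it exceeds:
13: 1
36: 5
14: 1
43: 4
44: 4
10: 0
59: 3
32: 1
34: 1
16: 0
Sum: 1 + 5 + 1 + 4 + 4 + 0 + 3 + 1 + 1 + 0 = 20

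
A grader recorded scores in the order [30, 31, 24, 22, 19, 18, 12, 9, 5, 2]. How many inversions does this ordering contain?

44 out-of-order pairs

Element-by-element contributions:
30 → 24, 22, 19, 18, 12, 9, 5, 2 → 8
31 → 24, 22, 19, 18, 12, 9, 5, 2 → 8
24 → 22, 19, 18, 12, 9, 5, 2 → 7
22 → 19, 18, 12, 9, 5, 2 → 6
19 → 18, 12, 9, 5, 2 → 5
18 → 12, 9, 5, 2 → 4
12 → 9, 5, 2 → 3
9 → 5, 2 → 2
5 → 2 → 1
2 → none → 0
Sum: 8 + 8 + 7 + 6 + 5 + 4 + 3 + 2 + 1 + 0 = 44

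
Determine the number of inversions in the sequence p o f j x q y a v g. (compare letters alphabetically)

22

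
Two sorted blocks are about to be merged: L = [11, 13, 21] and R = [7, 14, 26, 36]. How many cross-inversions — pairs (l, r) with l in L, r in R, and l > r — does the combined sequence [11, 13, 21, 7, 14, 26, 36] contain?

Take each right-half value and tally the left-half values above it:
r = 7: 11, 13, 21 → 3
r = 14: 21 → 1
r = 26: none → 0
r = 36: none → 0
Cross-inversions: 3 + 1 + 0 + 0 = 4

Cross-inversions: 4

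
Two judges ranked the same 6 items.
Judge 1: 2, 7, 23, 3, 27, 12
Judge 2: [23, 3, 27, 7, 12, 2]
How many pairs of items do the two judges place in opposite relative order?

8 discordant pairs

Assign each item its position (1..6) in the first ordering, then rewrite the second ordering as that position sequence:
positions: 2→1, 7→2, 23→3, 3→4, 27→5, 12→6
second ordering as positions: [3, 4, 5, 2, 6, 1]
Discordant pairs = inversions in this position sequence.
3: 2, 1 → 2
4: 2, 1 → 2
5: 2, 1 → 2
2: 1 → 1
6: 1 → 1
1: 0
Total: 2 + 2 + 2 + 1 + 1 + 0 = 8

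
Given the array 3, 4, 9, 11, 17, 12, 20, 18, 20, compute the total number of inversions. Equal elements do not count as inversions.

2 inversions

Element-by-element contributions:
3 → none → 0
4 → none → 0
9 → none → 0
11 → none → 0
17 → 12 → 1
12 → none → 0
20 → 18 → 1
18 → none → 0
20 → none → 0
Sum: 0 + 0 + 0 + 0 + 1 + 0 + 1 + 0 + 0 = 2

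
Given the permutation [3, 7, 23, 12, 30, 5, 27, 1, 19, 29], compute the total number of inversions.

17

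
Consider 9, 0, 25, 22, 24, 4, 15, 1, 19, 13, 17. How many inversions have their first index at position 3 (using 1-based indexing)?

The element at index 3 is 25.
Elements after it: 22, 24, 4, 15, 1, 19, 13, 17
Those smaller than 25: 22, 24, 4, 15, 1, 19, 13, 17

8 such elements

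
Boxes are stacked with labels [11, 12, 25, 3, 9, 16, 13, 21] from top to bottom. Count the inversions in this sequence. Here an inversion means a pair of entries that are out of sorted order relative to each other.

Sweep left to right; for each value list the smaller values that follow it:
11 → 3, 9 → 2
12 → 3, 9 → 2
25 → 3, 9, 16, 13, 21 → 5
3 → none → 0
9 → none → 0
16 → 13 → 1
13 → none → 0
21 → none → 0
Sum: 2 + 2 + 5 + 0 + 0 + 1 + 0 + 0 = 10

There are 10 inversions.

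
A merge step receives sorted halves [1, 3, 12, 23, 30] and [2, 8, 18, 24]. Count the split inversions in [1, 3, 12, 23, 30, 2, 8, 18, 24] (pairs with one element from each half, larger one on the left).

Count, for every r in R, how many entries of L exceed r:
r = 2: 3, 12, 23, 30 → 4
r = 8: 12, 23, 30 → 3
r = 18: 23, 30 → 2
r = 24: 30 → 1
Cross-inversions: 4 + 3 + 2 + 1 = 10

There are 10 split inversions.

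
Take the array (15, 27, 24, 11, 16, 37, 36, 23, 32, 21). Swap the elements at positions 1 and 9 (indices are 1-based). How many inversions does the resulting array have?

28

Positions 1 and 9 hold 15 and 32; after swapping, the array is [32, 27, 24, 11, 16, 37, 36, 23, 15, 21].
For each element, count later entries that are smaller:
32: 7
27: 6
24: 5
11: 0
16: 1
37: 4
36: 3
23: 2
15: 0
21: 0
Sum: 7 + 6 + 5 + 0 + 1 + 4 + 3 + 2 + 0 + 0 = 28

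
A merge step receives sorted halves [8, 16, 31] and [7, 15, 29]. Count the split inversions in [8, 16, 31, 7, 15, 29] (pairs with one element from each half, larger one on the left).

For each element r of the right run, count left-run elements greater than r:
r = 7: 8, 16, 31 → 3
r = 15: 16, 31 → 2
r = 29: 31 → 1
Cross-inversions: 3 + 2 + 1 = 6

6 split inversions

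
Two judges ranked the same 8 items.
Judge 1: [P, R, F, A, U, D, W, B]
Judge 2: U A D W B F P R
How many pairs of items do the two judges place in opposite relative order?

18

Assign each item its position (1..8) in the first ordering, then rewrite the second ordering as that position sequence:
positions: P→1, R→2, F→3, A→4, U→5, D→6, W→7, B→8
second ordering as positions: [5, 4, 6, 7, 8, 3, 1, 2]
Discordant pairs = inversions in this position sequence.
5: 4, 3, 1, 2 → 4
4: 3, 1, 2 → 3
6: 3, 1, 2 → 3
7: 3, 1, 2 → 3
8: 3, 1, 2 → 3
3: 1, 2 → 2
1: 0
2: 0
Total: 4 + 3 + 3 + 3 + 3 + 2 + 0 + 0 = 18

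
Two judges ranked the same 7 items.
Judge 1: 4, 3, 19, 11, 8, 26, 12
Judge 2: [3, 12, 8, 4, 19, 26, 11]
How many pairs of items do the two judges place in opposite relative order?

10 discordant pairs

Assign each item its position (1..7) in the first ordering, then rewrite the second ordering as that position sequence:
positions: 4→1, 3→2, 19→3, 11→4, 8→5, 26→6, 12→7
second ordering as positions: [2, 7, 5, 1, 3, 6, 4]
Discordant pairs = inversions in this position sequence.
2: 1 → 1
7: 5, 1, 3, 6, 4 → 5
5: 1, 3, 4 → 3
1: 0
3: 0
6: 4 → 1
4: 0
Total: 1 + 5 + 3 + 0 + 0 + 1 + 0 = 10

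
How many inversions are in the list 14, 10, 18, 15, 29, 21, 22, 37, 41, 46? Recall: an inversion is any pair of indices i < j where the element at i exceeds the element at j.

4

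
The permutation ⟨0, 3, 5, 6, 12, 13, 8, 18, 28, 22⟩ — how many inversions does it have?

3 inversions

For each element, count later entries that are smaller:
0 → none → 0
3 → none → 0
5 → none → 0
6 → none → 0
12 → 8 → 1
13 → 8 → 1
8 → none → 0
18 → none → 0
28 → 22 → 1
22 → none → 0
Sum: 0 + 0 + 0 + 0 + 1 + 1 + 0 + 0 + 1 + 0 = 3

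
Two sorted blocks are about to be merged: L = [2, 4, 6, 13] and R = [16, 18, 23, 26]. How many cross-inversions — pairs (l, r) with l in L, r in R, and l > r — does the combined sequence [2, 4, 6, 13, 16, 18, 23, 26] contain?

Cross-inversions: 0

Count, for every r in R, how many entries of L exceed r:
r = 16: none → 0
r = 18: none → 0
r = 23: none → 0
r = 26: none → 0
Cross-inversions: 0 + 0 + 0 + 0 = 0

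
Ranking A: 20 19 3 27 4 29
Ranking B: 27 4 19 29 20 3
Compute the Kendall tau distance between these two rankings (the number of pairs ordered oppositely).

9 discordant pairs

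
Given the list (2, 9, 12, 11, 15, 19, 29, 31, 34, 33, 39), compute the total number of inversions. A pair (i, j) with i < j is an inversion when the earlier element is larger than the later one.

For each element, count later entries that are smaller:
2: 0
9: 0
12: 1
11: 0
15: 0
19: 0
29: 0
31: 0
34: 1
33: 0
39: 0
Sum: 0 + 0 + 1 + 0 + 0 + 0 + 0 + 0 + 1 + 0 + 0 = 2

There are 2 out-of-order pairs.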